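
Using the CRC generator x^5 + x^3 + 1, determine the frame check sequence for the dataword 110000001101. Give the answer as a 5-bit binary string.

10100

Append 5 zeros: 11000000110100000. Divide by 101001 (XOR where the leading bit is 1):
  pos 0: 110000 XOR 101001 = 011001
  pos 1: 110010 XOR 101001 = 011011
  pos 2: 110110 XOR 101001 = 011111
  pos 3: 111111 XOR 101001 = 010110
  pos 4: 101101 XOR 101001 = 000100
  pos 7: 100010 XOR 101001 = 001011
  pos 9: 101100 XOR 101001 = 000101
Remainder (last 5 bits) = 10100. This is the CRC / FCS.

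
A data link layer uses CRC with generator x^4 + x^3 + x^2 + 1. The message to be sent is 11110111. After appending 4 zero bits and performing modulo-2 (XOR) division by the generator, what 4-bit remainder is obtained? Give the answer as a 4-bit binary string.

0111

Append 4 zeros: 111101110000. Divide by 11101 (XOR where the leading bit is 1):
  pos 0: 11110 XOR 11101 = 00011
  pos 3: 11111 XOR 11101 = 00010
  pos 6: 10000 XOR 11101 = 01101
  pos 7: 11010 XOR 11101 = 00111
Remainder (last 4 bits) = 0111. This is the CRC / FCS.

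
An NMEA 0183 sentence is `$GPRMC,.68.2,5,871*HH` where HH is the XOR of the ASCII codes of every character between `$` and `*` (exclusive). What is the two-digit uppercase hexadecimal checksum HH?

50

XOR the ASCII codes of the payload characters:
  'G' = 0x47 → acc = 0x47
  'P' = 0x50 → acc = 0x17
  'R' = 0x52 → acc = 0x45
  'M' = 0x4D → acc = 0x08
  'C' = 0x43 → acc = 0x4B
  ',' = 0x2C → acc = 0x67
  '.' = 0x2E → acc = 0x49
  '6' = 0x36 → acc = 0x7F
  '8' = 0x38 → acc = 0x47
  '.' = 0x2E → acc = 0x69
  '2' = 0x32 → acc = 0x5B
  ',' = 0x2C → acc = 0x77
  '5' = 0x35 → acc = 0x42
  ',' = 0x2C → acc = 0x6E
  '8' = 0x38 → acc = 0x56
  '7' = 0x37 → acc = 0x61
  '1' = 0x31 → acc = 0x50
Checksum = 0x50.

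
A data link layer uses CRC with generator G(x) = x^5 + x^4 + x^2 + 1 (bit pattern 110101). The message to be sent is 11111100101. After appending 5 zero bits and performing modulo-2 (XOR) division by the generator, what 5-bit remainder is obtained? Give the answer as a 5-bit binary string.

11101

Append 5 zeros: 1111110010100000. Divide by 110101 (XOR where the leading bit is 1):
  pos 0: 111111 XOR 110101 = 001010
  pos 2: 101000 XOR 110101 = 011101
  pos 3: 111011 XOR 110101 = 001110
  pos 5: 111001 XOR 110101 = 001100
  pos 7: 110000 XOR 110101 = 000101
  pos 10: 101000 XOR 110101 = 011101
Remainder (last 5 bits) = 11101. This is the CRC / FCS.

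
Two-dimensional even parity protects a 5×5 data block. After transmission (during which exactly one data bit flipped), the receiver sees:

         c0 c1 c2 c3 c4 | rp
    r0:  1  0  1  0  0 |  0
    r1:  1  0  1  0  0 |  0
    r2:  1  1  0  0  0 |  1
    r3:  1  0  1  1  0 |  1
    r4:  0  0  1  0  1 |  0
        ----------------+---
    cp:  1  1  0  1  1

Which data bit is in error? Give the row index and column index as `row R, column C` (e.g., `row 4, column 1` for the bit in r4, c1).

row 2, column 0

Recompute each row's even parity and compare to rp:
  r0: data parity 0, sent rp 0 → ok
  r1: data parity 0, sent rp 0 → ok
  r2: data parity 0, sent rp 1 → mismatch
  r3: data parity 1, sent rp 1 → ok
  r4: data parity 0, sent rp 0 → ok
Recompute each column's even parity and compare to cp:
  c0: data parity 0, sent cp 1 → mismatch
  c1: data parity 1, sent cp 1 → ok
  c2: data parity 0, sent cp 0 → ok
  c3: data parity 1, sent cp 1 → ok
  c4: data parity 1, sent cp 1 → ok
Exactly one row (r2) and one column (c0) fail → the flipped bit is at their intersection.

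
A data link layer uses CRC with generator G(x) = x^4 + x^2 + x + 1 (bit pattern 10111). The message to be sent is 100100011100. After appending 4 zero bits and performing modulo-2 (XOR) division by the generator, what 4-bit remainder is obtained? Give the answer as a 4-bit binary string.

0100

Append 4 zeros: 1001000111000000. Divide by 10111 (XOR where the leading bit is 1):
  pos 0: 10010 XOR 10111 = 00101
  pos 2: 10100 XOR 10111 = 00011
  pos 5: 11111 XOR 10111 = 01000
  pos 6: 10000 XOR 10111 = 00111
  pos 8: 11100 XOR 10111 = 01011
  pos 9: 10110 XOR 10111 = 00001
Remainder (last 4 bits) = 0100. This is the CRC / FCS.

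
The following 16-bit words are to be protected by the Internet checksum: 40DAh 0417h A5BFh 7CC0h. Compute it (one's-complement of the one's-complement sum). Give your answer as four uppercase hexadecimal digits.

One's-complement addition (fold any carry out of bit 15 back into bit 0):
  0x40DA + 0x0417 = 0x044F1
  0x44F1 + 0xA5BF = 0x0EAB0
  0xEAB0 + 0x7CC0 = 0x16770 → wrap carry → 0x6771
One's-complement sum = 0x6771.
Checksum = ~0x6771 & 0xFFFF = 0x988E.

988E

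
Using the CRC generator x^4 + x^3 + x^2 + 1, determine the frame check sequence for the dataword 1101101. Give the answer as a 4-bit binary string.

1110

Append 4 zeros: 11011010000. Divide by 11101 (XOR where the leading bit is 1):
  pos 0: 11011 XOR 11101 = 00110
  pos 2: 11001 XOR 11101 = 00100
  pos 4: 10000 XOR 11101 = 01101
  pos 5: 11010 XOR 11101 = 00111
Remainder (last 4 bits) = 1110. This is the CRC / FCS.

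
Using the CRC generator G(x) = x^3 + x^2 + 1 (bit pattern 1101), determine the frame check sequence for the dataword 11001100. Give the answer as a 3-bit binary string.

Append 3 zeros: 11001100000. Divide by 1101 (XOR where the leading bit is 1):
  pos 0: 1100 XOR 1101 = 0001
  pos 3: 1110 XOR 1101 = 0011
  pos 5: 1100 XOR 1101 = 0001
Remainder (last 3 bits) = 100. This is the CRC / FCS.

100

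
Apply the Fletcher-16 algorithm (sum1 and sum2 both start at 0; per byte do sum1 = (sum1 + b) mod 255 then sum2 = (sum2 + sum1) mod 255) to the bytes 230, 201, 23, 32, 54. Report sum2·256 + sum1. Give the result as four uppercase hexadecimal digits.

651E

Running sums (mod 255):
  after byte 0 (230): sum1=230, sum2=230
  after byte 1 (201): sum1=176, sum2=151
  after byte 2 (23): sum1=199, sum2=95
  after byte 3 (32): sum1=231, sum2=71
  after byte 4 (54): sum1=30, sum2=101
Checksum = sum2·256 + sum1 = 101·256 + 30 = 25886 = 0x651E.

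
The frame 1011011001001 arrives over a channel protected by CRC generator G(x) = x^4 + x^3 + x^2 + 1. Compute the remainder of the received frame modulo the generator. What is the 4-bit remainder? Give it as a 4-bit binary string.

Modulo-2 division of 1011011001001 by 11101:
  pos 0: 10110 XOR 11101 = 01011
  pos 1: 10111 XOR 11101 = 01010
  pos 2: 10101 XOR 11101 = 01000
  pos 3: 10000 XOR 11101 = 01101
  pos 4: 11010 XOR 11101 = 00111
  pos 6: 11110 XOR 11101 = 00011
Remainder = 1101 (nonzero — an error is detected).

1101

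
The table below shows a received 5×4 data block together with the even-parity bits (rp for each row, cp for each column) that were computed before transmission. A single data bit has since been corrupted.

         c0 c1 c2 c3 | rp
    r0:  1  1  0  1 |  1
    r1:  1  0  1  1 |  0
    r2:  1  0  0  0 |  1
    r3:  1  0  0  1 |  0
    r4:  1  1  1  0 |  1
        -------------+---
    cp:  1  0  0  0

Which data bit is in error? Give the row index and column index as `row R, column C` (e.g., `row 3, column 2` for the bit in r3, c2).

Recompute each row's even parity and compare to rp:
  r0: data parity 1, sent rp 1 → ok
  r1: data parity 1, sent rp 0 → mismatch
  r2: data parity 1, sent rp 1 → ok
  r3: data parity 0, sent rp 0 → ok
  r4: data parity 1, sent rp 1 → ok
Recompute each column's even parity and compare to cp:
  c0: data parity 1, sent cp 1 → ok
  c1: data parity 0, sent cp 0 → ok
  c2: data parity 0, sent cp 0 → ok
  c3: data parity 1, sent cp 0 → mismatch
Exactly one row (r1) and one column (c3) fail → the flipped bit is at their intersection.

row 1, column 3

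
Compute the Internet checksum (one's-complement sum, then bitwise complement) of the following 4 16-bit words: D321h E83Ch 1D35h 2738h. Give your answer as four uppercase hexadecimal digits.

0034

One's-complement addition (fold any carry out of bit 15 back into bit 0):
  0xD321 + 0xE83C = 0x1BB5D → wrap carry → 0xBB5E
  0xBB5E + 0x1D35 = 0x0D893
  0xD893 + 0x2738 = 0x0FFCB
One's-complement sum = 0xFFCB.
Checksum = ~0xFFCB & 0xFFFF = 0x0034.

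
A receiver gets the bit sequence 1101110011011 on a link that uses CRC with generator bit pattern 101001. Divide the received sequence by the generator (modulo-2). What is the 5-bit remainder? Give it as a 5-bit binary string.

00000

Modulo-2 division of 1101110011011 by 101001:
  pos 0: 110111 XOR 101001 = 011110
  pos 1: 111100 XOR 101001 = 010101
  pos 2: 101010 XOR 101001 = 000011
  pos 6: 111101 XOR 101001 = 010100
  pos 7: 101001 XOR 101001 = 000000
Remainder = 00000 (zero — the frame passes the CRC check).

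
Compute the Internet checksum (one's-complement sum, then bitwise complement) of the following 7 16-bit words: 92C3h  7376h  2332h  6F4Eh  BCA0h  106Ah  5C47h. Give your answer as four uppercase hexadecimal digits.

3DF3

One's-complement addition (fold any carry out of bit 15 back into bit 0):
  0x92C3 + 0x7376 = 0x10639 → wrap carry → 0x063A
  0x063A + 0x2332 = 0x0296C
  0x296C + 0x6F4E = 0x098BA
  0x98BA + 0xBCA0 = 0x1555A → wrap carry → 0x555B
  0x555B + 0x106A = 0x065C5
  0x65C5 + 0x5C47 = 0x0C20C
One's-complement sum = 0xC20C.
Checksum = ~0xC20C & 0xFFFF = 0x3DF3.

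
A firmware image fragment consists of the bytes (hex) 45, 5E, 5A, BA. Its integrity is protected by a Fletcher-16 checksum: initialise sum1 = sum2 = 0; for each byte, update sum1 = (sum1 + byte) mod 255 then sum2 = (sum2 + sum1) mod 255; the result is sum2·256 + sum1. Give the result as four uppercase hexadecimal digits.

9FB8

Running sums (mod 255):
  after byte 0 (45): sum1=69, sum2=69
  after byte 1 (5E): sum1=163, sum2=232
  after byte 2 (5A): sum1=253, sum2=230
  after byte 3 (BA): sum1=184, sum2=159
Checksum = sum2·256 + sum1 = 159·256 + 184 = 40888 = 0x9FB8.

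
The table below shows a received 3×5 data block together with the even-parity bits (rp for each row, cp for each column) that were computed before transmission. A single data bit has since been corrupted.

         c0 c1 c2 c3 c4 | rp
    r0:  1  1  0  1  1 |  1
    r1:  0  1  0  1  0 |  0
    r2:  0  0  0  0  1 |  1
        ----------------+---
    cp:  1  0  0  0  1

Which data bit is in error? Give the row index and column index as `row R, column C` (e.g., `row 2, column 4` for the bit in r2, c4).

Recompute each row's even parity and compare to rp:
  r0: data parity 0, sent rp 1 → mismatch
  r1: data parity 0, sent rp 0 → ok
  r2: data parity 1, sent rp 1 → ok
Recompute each column's even parity and compare to cp:
  c0: data parity 1, sent cp 1 → ok
  c1: data parity 0, sent cp 0 → ok
  c2: data parity 0, sent cp 0 → ok
  c3: data parity 0, sent cp 0 → ok
  c4: data parity 0, sent cp 1 → mismatch
Exactly one row (r0) and one column (c4) fail → the flipped bit is at their intersection.

row 0, column 4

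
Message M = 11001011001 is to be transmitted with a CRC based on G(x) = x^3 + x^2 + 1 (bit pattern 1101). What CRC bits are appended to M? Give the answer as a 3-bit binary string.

Append 3 zeros: 11001011001000. Divide by 1101 (XOR where the leading bit is 1):
  pos 0: 1100 XOR 1101 = 0001
  pos 3: 1101 XOR 1101 = 0000
  pos 7: 1001 XOR 1101 = 0100
  pos 8: 1000 XOR 1101 = 0101
  pos 9: 1010 XOR 1101 = 0111
  pos 10: 1110 XOR 1101 = 0011
Remainder (last 3 bits) = 011. This is the CRC / FCS.

011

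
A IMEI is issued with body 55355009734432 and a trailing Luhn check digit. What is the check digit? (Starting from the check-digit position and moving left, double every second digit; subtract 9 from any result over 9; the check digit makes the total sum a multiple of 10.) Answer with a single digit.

4

Partial digits right→left: 2 3 4 4 3 7 9 0 0 5 5 3 5 5
Double every second digit counting from the check-digit position (so the 1st, 3rd, 5th, ... of the partial from the right).
  doubled (with −9 where >9): 4 8 6 9 0 1 1 → sum 29
  kept as-is: 3 4 7 0 5 3 5 → sum 27
Total = 29 + 27 = 56.
Check digit = (10 − (56 mod 10)) mod 10 = 4.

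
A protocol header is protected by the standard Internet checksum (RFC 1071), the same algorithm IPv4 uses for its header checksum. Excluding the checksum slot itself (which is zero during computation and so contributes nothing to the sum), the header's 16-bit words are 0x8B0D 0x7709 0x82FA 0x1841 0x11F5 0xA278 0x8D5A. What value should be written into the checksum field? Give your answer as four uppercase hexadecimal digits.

One's-complement addition (fold any carry out of bit 15 back into bit 0):
  0x8B0D + 0x7709 = 0x10216 → wrap carry → 0x0217
  0x0217 + 0x82FA = 0x08511
  0x8511 + 0x1841 = 0x09D52
  0x9D52 + 0x11F5 = 0x0AF47
  0xAF47 + 0xA278 = 0x151BF → wrap carry → 0x51C0
  0x51C0 + 0x8D5A = 0x0DF1A
One's-complement sum = 0xDF1A.
Checksum = ~0xDF1A & 0xFFFF = 0x20E5.

20E5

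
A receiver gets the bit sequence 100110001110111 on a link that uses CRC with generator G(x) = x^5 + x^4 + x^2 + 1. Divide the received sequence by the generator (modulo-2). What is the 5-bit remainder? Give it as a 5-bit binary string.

01110

Modulo-2 division of 100110001110111 by 110101:
  pos 0: 100110 XOR 110101 = 010011
  pos 1: 100110 XOR 110101 = 010011
  pos 2: 100110 XOR 110101 = 010011
  pos 3: 100111 XOR 110101 = 010010
  pos 4: 100101 XOR 110101 = 010000
  pos 5: 100001 XOR 110101 = 010100
  pos 6: 101000 XOR 110101 = 011101
  pos 7: 111011 XOR 110101 = 001110
  pos 9: 111011 XOR 110101 = 001110
Remainder = 01110 (nonzero — an error is detected).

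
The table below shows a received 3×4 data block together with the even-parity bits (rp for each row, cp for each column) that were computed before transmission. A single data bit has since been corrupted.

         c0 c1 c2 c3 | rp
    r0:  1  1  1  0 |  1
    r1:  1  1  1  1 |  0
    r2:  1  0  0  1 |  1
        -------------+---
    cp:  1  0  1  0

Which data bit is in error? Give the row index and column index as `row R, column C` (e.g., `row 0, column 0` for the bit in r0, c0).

row 2, column 2

Recompute each row's even parity and compare to rp:
  r0: data parity 1, sent rp 1 → ok
  r1: data parity 0, sent rp 0 → ok
  r2: data parity 0, sent rp 1 → mismatch
Recompute each column's even parity and compare to cp:
  c0: data parity 1, sent cp 1 → ok
  c1: data parity 0, sent cp 0 → ok
  c2: data parity 0, sent cp 1 → mismatch
  c3: data parity 0, sent cp 0 → ok
Exactly one row (r2) and one column (c2) fail → the flipped bit is at their intersection.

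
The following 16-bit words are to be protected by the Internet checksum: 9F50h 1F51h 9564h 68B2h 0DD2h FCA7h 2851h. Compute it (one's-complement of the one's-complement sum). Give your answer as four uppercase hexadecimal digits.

One's-complement addition (fold any carry out of bit 15 back into bit 0):
  0x9F50 + 0x1F51 = 0x0BEA1
  0xBEA1 + 0x9564 = 0x15405 → wrap carry → 0x5406
  0x5406 + 0x68B2 = 0x0BCB8
  0xBCB8 + 0x0DD2 = 0x0CA8A
  0xCA8A + 0xFCA7 = 0x1C731 → wrap carry → 0xC732
  0xC732 + 0x2851 = 0x0EF83
One's-complement sum = 0xEF83.
Checksum = ~0xEF83 & 0xFFFF = 0x107C.

107C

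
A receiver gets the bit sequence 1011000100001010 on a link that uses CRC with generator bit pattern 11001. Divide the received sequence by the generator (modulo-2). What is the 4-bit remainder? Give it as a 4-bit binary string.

Modulo-2 division of 1011000100001010 by 11001:
  pos 0: 10110 XOR 11001 = 01111
  pos 1: 11110 XOR 11001 = 00111
  pos 3: 11101 XOR 11001 = 00100
  pos 5: 10000 XOR 11001 = 01001
  pos 6: 10010 XOR 11001 = 01011
  pos 7: 10110 XOR 11001 = 01111
  pos 8: 11111 XOR 11001 = 00110
  pos 10: 11001 XOR 11001 = 00000
Remainder = 0000 (zero — the frame passes the CRC check).

0000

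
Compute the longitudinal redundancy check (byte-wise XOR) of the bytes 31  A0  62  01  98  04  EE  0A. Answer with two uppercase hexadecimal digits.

XOR the bytes together:
  start with 0x31
  0x31 ⊕ 0xA0 = 0x91
  0x91 ⊕ 0x62 = 0xF3
  0xF3 ⊕ 0x01 = 0xF2
  0xF2 ⊕ 0x98 = 0x6A
  0x6A ⊕ 0x04 = 0x6E
  0x6E ⊕ 0xEE = 0x80
  0x80 ⊕ 0x0A = 0x8A

8A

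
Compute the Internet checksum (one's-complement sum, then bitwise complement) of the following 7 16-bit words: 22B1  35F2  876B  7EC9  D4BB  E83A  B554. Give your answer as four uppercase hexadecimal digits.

One's-complement addition (fold any carry out of bit 15 back into bit 0):
  0x22B1 + 0x35F2 = 0x058A3
  0x58A3 + 0x876B = 0x0E00E
  0xE00E + 0x7EC9 = 0x15ED7 → wrap carry → 0x5ED8
  0x5ED8 + 0xD4BB = 0x13393 → wrap carry → 0x3394
  0x3394 + 0xE83A = 0x11BCE → wrap carry → 0x1BCF
  0x1BCF + 0xB554 = 0x0D123
One's-complement sum = 0xD123.
Checksum = ~0xD123 & 0xFFFF = 0x2EDC.

2EDC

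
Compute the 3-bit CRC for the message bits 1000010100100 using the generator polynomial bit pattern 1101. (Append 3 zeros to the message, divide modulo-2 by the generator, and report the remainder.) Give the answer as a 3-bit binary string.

110

Append 3 zeros: 1000010100100000. Divide by 1101 (XOR where the leading bit is 1):
  pos 0: 1000 XOR 1101 = 0101
  pos 1: 1010 XOR 1101 = 0111
  pos 2: 1111 XOR 1101 = 0010
  pos 4: 1001 XOR 1101 = 0100
  pos 5: 1000 XOR 1101 = 0101
  pos 6: 1010 XOR 1101 = 0111
  pos 7: 1111 XOR 1101 = 0010
  pos 9: 1000 XOR 1101 = 0101
  pos 10: 1010 XOR 1101 = 0111
  pos 11: 1110 XOR 1101 = 0011
Remainder (last 3 bits) = 110. This is the CRC / FCS.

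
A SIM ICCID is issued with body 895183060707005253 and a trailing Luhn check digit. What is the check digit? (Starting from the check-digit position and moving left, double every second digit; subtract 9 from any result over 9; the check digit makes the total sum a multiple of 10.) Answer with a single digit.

9

Partial digits right→left: 3 5 2 5 0 0 7 0 7 0 6 0 3 8 1 5 9 8
Double every second digit counting from the check-digit position (so the 1st, 3rd, 5th, ... of the partial from the right).
  doubled (with −9 where >9): 6 4 0 5 5 3 6 2 9 → sum 40
  kept as-is: 5 5 0 0 0 0 8 5 8 → sum 31
Total = 40 + 31 = 71.
Check digit = (10 − (71 mod 10)) mod 10 = 9.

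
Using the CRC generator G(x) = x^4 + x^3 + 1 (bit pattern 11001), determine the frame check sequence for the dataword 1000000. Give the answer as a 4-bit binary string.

1010

Append 4 zeros: 10000000000. Divide by 11001 (XOR where the leading bit is 1):
  pos 0: 10000 XOR 11001 = 01001
  pos 1: 10010 XOR 11001 = 01011
  pos 2: 10110 XOR 11001 = 01111
  pos 3: 11110 XOR 11001 = 00111
  pos 5: 11100 XOR 11001 = 00101
Remainder (last 4 bits) = 1010. This is the CRC / FCS.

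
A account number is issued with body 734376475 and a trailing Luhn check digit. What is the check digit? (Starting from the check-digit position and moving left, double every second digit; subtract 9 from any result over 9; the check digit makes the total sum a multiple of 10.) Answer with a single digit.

Partial digits right→left: 5 7 4 6 7 3 4 3 7
Double every second digit counting from the check-digit position (so the 1st, 3rd, 5th, ... of the partial from the right).
  doubled (with −9 where >9): 1 8 5 8 5 → sum 27
  kept as-is: 7 6 3 3 → sum 19
Total = 27 + 19 = 46.
Check digit = (10 − (46 mod 10)) mod 10 = 4.

4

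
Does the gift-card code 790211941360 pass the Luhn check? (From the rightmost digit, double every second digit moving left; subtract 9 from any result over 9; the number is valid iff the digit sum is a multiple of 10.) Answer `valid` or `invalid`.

valid

From the right, keep odd positions and double even positions (subtract 9 from any doubled value over 9):
  doubled (positions 2,4,...): 3 2 9 2 0 5 → sum 21
  kept (positions 1,3,...): 0 3 4 1 2 9 → sum 19
Total = 40.
40 mod 10 = 0, so the number is valid.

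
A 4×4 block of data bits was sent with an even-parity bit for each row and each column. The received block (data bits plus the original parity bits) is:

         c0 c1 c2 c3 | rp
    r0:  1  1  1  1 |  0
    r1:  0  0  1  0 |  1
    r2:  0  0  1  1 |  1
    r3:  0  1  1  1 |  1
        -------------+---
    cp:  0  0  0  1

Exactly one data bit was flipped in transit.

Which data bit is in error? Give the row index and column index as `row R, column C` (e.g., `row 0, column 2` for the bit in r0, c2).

row 2, column 0

Recompute each row's even parity and compare to rp:
  r0: data parity 0, sent rp 0 → ok
  r1: data parity 1, sent rp 1 → ok
  r2: data parity 0, sent rp 1 → mismatch
  r3: data parity 1, sent rp 1 → ok
Recompute each column's even parity and compare to cp:
  c0: data parity 1, sent cp 0 → mismatch
  c1: data parity 0, sent cp 0 → ok
  c2: data parity 0, sent cp 0 → ok
  c3: data parity 1, sent cp 1 → ok
Exactly one row (r2) and one column (c0) fail → the flipped bit is at their intersection.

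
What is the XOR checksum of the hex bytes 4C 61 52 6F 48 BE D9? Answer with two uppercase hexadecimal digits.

3F

XOR the bytes together:
  start with 0x4C
  0x4C ⊕ 0x61 = 0x2D
  0x2D ⊕ 0x52 = 0x7F
  0x7F ⊕ 0x6F = 0x10
  0x10 ⊕ 0x48 = 0x58
  0x58 ⊕ 0xBE = 0xE6
  0xE6 ⊕ 0xD9 = 0x3F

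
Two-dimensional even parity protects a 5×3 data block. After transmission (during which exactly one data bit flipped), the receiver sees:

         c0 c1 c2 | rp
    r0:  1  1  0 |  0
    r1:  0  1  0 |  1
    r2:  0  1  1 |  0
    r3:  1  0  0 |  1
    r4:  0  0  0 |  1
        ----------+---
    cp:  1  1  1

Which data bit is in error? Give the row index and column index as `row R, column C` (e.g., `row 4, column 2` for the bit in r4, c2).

Recompute each row's even parity and compare to rp:
  r0: data parity 0, sent rp 0 → ok
  r1: data parity 1, sent rp 1 → ok
  r2: data parity 0, sent rp 0 → ok
  r3: data parity 1, sent rp 1 → ok
  r4: data parity 0, sent rp 1 → mismatch
Recompute each column's even parity and compare to cp:
  c0: data parity 0, sent cp 1 → mismatch
  c1: data parity 1, sent cp 1 → ok
  c2: data parity 1, sent cp 1 → ok
Exactly one row (r4) and one column (c0) fail → the flipped bit is at their intersection.

row 4, column 0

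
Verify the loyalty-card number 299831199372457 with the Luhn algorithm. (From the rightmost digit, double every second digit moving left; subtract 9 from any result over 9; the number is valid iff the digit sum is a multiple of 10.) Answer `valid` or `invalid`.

valid

From the right, keep odd positions and double even positions (subtract 9 from any doubled value over 9):
  doubled (positions 2,4,...): 1 4 6 9 2 7 9 → sum 38
  kept (positions 1,3,...): 7 4 7 9 1 3 9 2 → sum 42
Total = 80.
80 mod 10 = 0, so the number is valid.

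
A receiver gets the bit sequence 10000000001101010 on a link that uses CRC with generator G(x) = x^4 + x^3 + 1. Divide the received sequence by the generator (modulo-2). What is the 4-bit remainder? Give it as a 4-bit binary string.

1100

Modulo-2 division of 10000000001101010 by 11001:
  pos 0: 10000 XOR 11001 = 01001
  pos 1: 10010 XOR 11001 = 01011
  pos 2: 10110 XOR 11001 = 01111
  pos 3: 11110 XOR 11001 = 00111
  pos 5: 11100 XOR 11001 = 00101
  pos 7: 10111 XOR 11001 = 01110
  pos 8: 11100 XOR 11001 = 00101
  pos 10: 10110 XOR 11001 = 01111
  pos 11: 11111 XOR 11001 = 00110
Remainder = 1100 (nonzero — an error is detected).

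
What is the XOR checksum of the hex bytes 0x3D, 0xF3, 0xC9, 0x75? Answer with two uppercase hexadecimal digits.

72

XOR the bytes together:
  start with 0x3D
  0x3D ⊕ 0xF3 = 0xCE
  0xCE ⊕ 0xC9 = 0x07
  0x07 ⊕ 0x75 = 0x72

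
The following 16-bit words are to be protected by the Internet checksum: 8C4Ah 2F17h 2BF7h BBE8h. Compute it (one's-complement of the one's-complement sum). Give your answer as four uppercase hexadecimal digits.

5CBE

One's-complement addition (fold any carry out of bit 15 back into bit 0):
  0x8C4A + 0x2F17 = 0x0BB61
  0xBB61 + 0x2BF7 = 0x0E758
  0xE758 + 0xBBE8 = 0x1A340 → wrap carry → 0xA341
One's-complement sum = 0xA341.
Checksum = ~0xA341 & 0xFFFF = 0x5CBE.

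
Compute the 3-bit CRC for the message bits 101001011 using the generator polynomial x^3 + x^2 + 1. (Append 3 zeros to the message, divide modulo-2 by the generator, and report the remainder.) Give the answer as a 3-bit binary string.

111

Append 3 zeros: 101001011000. Divide by 1101 (XOR where the leading bit is 1):
  pos 0: 1010 XOR 1101 = 0111
  pos 1: 1110 XOR 1101 = 0011
  pos 3: 1110 XOR 1101 = 0011
  pos 5: 1111 XOR 1101 = 0010
  pos 7: 1000 XOR 1101 = 0101
  pos 8: 1010 XOR 1101 = 0111
Remainder (last 3 bits) = 111. This is the CRC / FCS.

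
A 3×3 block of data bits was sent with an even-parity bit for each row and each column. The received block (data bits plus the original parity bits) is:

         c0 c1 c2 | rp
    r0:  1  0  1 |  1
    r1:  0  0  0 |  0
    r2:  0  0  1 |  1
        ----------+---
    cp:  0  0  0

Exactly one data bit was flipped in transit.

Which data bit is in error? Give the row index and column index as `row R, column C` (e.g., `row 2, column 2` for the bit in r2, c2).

row 0, column 0

Recompute each row's even parity and compare to rp:
  r0: data parity 0, sent rp 1 → mismatch
  r1: data parity 0, sent rp 0 → ok
  r2: data parity 1, sent rp 1 → ok
Recompute each column's even parity and compare to cp:
  c0: data parity 1, sent cp 0 → mismatch
  c1: data parity 0, sent cp 0 → ok
  c2: data parity 0, sent cp 0 → ok
Exactly one row (r0) and one column (c0) fail → the flipped bit is at their intersection.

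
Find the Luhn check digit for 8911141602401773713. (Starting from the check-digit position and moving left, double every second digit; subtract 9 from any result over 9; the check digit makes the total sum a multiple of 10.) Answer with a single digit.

Partial digits right→left: 3 1 7 3 7 7 1 0 4 2 0 6 1 4 1 1 1 9 8
Double every second digit counting from the check-digit position (so the 1st, 3rd, 5th, ... of the partial from the right).
  doubled (with −9 where >9): 6 5 5 2 8 0 2 2 2 7 → sum 39
  kept as-is: 1 3 7 0 2 6 4 1 9 → sum 33
Total = 39 + 33 = 72.
Check digit = (10 − (72 mod 10)) mod 10 = 8.

8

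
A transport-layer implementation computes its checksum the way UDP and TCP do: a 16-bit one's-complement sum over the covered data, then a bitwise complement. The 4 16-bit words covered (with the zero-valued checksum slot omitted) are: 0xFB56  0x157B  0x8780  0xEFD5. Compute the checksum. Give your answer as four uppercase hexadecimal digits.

77D7

One's-complement addition (fold any carry out of bit 15 back into bit 0):
  0xFB56 + 0x157B = 0x110D1 → wrap carry → 0x10D2
  0x10D2 + 0x8780 = 0x09852
  0x9852 + 0xEFD5 = 0x18827 → wrap carry → 0x8828
One's-complement sum = 0x8828.
Checksum = ~0x8828 & 0xFFFF = 0x77D7.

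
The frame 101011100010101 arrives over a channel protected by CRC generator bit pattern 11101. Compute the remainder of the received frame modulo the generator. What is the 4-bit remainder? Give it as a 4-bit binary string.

Modulo-2 division of 101011100010101 by 11101:
  pos 0: 10101 XOR 11101 = 01000
  pos 1: 10001 XOR 11101 = 01100
  pos 2: 11001 XOR 11101 = 00100
  pos 4: 10000 XOR 11101 = 01101
  pos 5: 11010 XOR 11101 = 00111
  pos 7: 11110 XOR 11101 = 00011
  pos 10: 11101 XOR 11101 = 00000
Remainder = 0000 (zero — the frame passes the CRC check).

0000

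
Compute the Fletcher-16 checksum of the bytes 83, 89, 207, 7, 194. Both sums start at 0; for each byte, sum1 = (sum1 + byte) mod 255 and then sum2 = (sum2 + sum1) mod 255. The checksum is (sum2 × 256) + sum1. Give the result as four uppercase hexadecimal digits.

Running sums (mod 255):
  after byte 0 (83): sum1=83, sum2=83
  after byte 1 (89): sum1=172, sum2=0
  after byte 2 (207): sum1=124, sum2=124
  after byte 3 (7): sum1=131, sum2=0
  after byte 4 (194): sum1=70, sum2=70
Checksum = sum2·256 + sum1 = 70·256 + 70 = 17990 = 0x4646.

4646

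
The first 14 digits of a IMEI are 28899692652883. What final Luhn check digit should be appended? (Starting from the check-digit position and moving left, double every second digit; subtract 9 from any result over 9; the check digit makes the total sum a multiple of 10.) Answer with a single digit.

9

Partial digits right→left: 3 8 8 2 5 6 2 9 6 9 9 8 8 2
Double every second digit counting from the check-digit position (so the 1st, 3rd, 5th, ... of the partial from the right).
  doubled (with −9 where >9): 6 7 1 4 3 9 7 → sum 37
  kept as-is: 8 2 6 9 9 8 2 → sum 44
Total = 37 + 44 = 81.
Check digit = (10 − (81 mod 10)) mod 10 = 9.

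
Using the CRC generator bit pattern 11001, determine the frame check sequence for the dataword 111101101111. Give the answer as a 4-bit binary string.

Append 4 zeros: 1111011011110000. Divide by 11001 (XOR where the leading bit is 1):
  pos 0: 11110 XOR 11001 = 00111
  pos 2: 11111 XOR 11001 = 00110
  pos 4: 11001 XOR 11001 = 00000
  pos 9: 11100 XOR 11001 = 00101
  pos 11: 10100 XOR 11001 = 01101
Remainder (last 4 bits) = 1101. This is the CRC / FCS.

1101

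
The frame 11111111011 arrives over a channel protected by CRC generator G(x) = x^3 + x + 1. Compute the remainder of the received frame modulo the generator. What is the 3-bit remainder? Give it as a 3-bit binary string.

Modulo-2 division of 11111111011 by 1011:
  pos 0: 1111 XOR 1011 = 0100
  pos 1: 1001 XOR 1011 = 0010
  pos 3: 1011 XOR 1011 = 0000
  pos 7: 1011 XOR 1011 = 0000
Remainder = 000 (zero — the frame passes the CRC check).

000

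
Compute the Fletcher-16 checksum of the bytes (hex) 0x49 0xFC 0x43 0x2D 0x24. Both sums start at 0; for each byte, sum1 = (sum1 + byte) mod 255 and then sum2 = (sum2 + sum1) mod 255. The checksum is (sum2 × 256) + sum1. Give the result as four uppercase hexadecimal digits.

Running sums (mod 255):
  after byte 0 (0x49): sum1=73, sum2=73
  after byte 1 (0xFC): sum1=70, sum2=143
  after byte 2 (0x43): sum1=137, sum2=25
  after byte 3 (0x2D): sum1=182, sum2=207
  after byte 4 (0x24): sum1=218, sum2=170
Checksum = sum2·256 + sum1 = 170·256 + 218 = 43738 = 0xAADA.

AADA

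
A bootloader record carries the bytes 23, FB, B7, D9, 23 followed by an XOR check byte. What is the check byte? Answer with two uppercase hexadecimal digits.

95

XOR the bytes together:
  start with 0x23
  0x23 ⊕ 0xFB = 0xD8
  0xD8 ⊕ 0xB7 = 0x6F
  0x6F ⊕ 0xD9 = 0xB6
  0xB6 ⊕ 0x23 = 0x95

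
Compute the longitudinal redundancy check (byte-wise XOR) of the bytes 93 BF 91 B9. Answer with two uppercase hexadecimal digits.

04

XOR the bytes together:
  start with 0x93
  0x93 ⊕ 0xBF = 0x2C
  0x2C ⊕ 0x91 = 0xBD
  0xBD ⊕ 0xB9 = 0x04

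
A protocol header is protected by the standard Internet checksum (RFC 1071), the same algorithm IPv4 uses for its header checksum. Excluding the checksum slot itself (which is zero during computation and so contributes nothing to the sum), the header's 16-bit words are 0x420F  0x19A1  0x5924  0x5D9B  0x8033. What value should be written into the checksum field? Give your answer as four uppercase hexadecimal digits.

One's-complement addition (fold any carry out of bit 15 back into bit 0):
  0x420F + 0x19A1 = 0x05BB0
  0x5BB0 + 0x5924 = 0x0B4D4
  0xB4D4 + 0x5D9B = 0x1126F → wrap carry → 0x1270
  0x1270 + 0x8033 = 0x092A3
One's-complement sum = 0x92A3.
Checksum = ~0x92A3 & 0xFFFF = 0x6D5C.

6D5C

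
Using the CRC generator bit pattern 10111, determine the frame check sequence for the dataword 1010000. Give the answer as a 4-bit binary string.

Append 4 zeros: 10100000000. Divide by 10111 (XOR where the leading bit is 1):
  pos 0: 10100 XOR 10111 = 00011
  pos 3: 11000 XOR 10111 = 01111
  pos 4: 11110 XOR 10111 = 01001
  pos 5: 10010 XOR 10111 = 00101
Remainder (last 4 bits) = 1010. This is the CRC / FCS.

1010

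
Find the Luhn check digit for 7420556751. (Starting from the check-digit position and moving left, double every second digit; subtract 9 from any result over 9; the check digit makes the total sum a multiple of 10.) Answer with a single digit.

Partial digits right→left: 1 5 7 6 5 5 0 2 4 7
Double every second digit counting from the check-digit position (so the 1st, 3rd, 5th, ... of the partial from the right).
  doubled (with −9 where >9): 2 5 1 0 8 → sum 16
  kept as-is: 5 6 5 2 7 → sum 25
Total = 16 + 25 = 41.
Check digit = (10 − (41 mod 10)) mod 10 = 9.

9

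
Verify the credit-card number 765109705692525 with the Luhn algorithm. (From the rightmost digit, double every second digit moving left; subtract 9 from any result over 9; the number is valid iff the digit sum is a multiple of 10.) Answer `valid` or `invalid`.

From the right, keep odd positions and double even positions (subtract 9 from any doubled value over 9):
  doubled (positions 2,4,...): 4 4 3 0 9 2 3 → sum 25
  kept (positions 1,3,...): 5 5 9 5 7 0 5 7 → sum 43
Total = 68.
68 mod 10 = 8, so the number is invalid.

invalid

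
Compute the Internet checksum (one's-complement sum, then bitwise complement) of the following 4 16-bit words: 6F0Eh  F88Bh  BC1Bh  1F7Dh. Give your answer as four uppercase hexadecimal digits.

One's-complement addition (fold any carry out of bit 15 back into bit 0):
  0x6F0E + 0xF88B = 0x16799 → wrap carry → 0x679A
  0x679A + 0xBC1B = 0x123B5 → wrap carry → 0x23B6
  0x23B6 + 0x1F7D = 0x04333
One's-complement sum = 0x4333.
Checksum = ~0x4333 & 0xFFFF = 0xBCCC.

BCCC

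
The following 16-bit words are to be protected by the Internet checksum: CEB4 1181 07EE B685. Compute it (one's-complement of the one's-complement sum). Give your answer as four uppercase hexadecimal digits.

One's-complement addition (fold any carry out of bit 15 back into bit 0):
  0xCEB4 + 0x1181 = 0x0E035
  0xE035 + 0x07EE = 0x0E823
  0xE823 + 0xB685 = 0x19EA8 → wrap carry → 0x9EA9
One's-complement sum = 0x9EA9.
Checksum = ~0x9EA9 & 0xFFFF = 0x6156.

6156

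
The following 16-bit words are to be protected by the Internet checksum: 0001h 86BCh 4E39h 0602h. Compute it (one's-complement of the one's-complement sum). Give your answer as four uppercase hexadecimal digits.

2507

One's-complement addition (fold any carry out of bit 15 back into bit 0):
  0x0001 + 0x86BC = 0x086BD
  0x86BD + 0x4E39 = 0x0D4F6
  0xD4F6 + 0x0602 = 0x0DAF8
One's-complement sum = 0xDAF8.
Checksum = ~0xDAF8 & 0xFFFF = 0x2507.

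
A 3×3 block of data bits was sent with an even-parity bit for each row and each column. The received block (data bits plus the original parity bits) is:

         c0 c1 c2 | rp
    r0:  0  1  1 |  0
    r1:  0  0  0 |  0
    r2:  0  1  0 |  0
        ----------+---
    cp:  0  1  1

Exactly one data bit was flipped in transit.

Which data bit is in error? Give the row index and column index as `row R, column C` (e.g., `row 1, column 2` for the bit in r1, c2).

row 2, column 1

Recompute each row's even parity and compare to rp:
  r0: data parity 0, sent rp 0 → ok
  r1: data parity 0, sent rp 0 → ok
  r2: data parity 1, sent rp 0 → mismatch
Recompute each column's even parity and compare to cp:
  c0: data parity 0, sent cp 0 → ok
  c1: data parity 0, sent cp 1 → mismatch
  c2: data parity 1, sent cp 1 → ok
Exactly one row (r2) and one column (c1) fail → the flipped bit is at their intersection.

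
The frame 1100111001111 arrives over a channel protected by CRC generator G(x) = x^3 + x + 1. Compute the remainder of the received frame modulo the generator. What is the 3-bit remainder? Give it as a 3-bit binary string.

011

Modulo-2 division of 1100111001111 by 1011:
  pos 0: 1100 XOR 1011 = 0111
  pos 1: 1111 XOR 1011 = 0100
  pos 2: 1001 XOR 1011 = 0010
  pos 4: 1010 XOR 1011 = 0001
  pos 7: 1011 XOR 1011 = 0000
Remainder = 011 (nonzero — an error is detected).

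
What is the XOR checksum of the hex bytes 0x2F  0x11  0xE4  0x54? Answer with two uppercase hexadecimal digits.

XOR the bytes together:
  start with 0x2F
  0x2F ⊕ 0x11 = 0x3E
  0x3E ⊕ 0xE4 = 0xDA
  0xDA ⊕ 0x54 = 0x8E

8E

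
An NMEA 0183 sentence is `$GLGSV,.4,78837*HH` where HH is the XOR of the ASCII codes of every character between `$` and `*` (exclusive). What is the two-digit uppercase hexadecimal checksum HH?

XOR the ASCII codes of the payload characters:
  'G' = 0x47 → acc = 0x47
  'L' = 0x4C → acc = 0x0B
  'G' = 0x47 → acc = 0x4C
  'S' = 0x53 → acc = 0x1F
  'V' = 0x56 → acc = 0x49
  ',' = 0x2C → acc = 0x65
  '.' = 0x2E → acc = 0x4B
  '4' = 0x34 → acc = 0x7F
  ',' = 0x2C → acc = 0x53
  '7' = 0x37 → acc = 0x64
  '8' = 0x38 → acc = 0x5C
  '8' = 0x38 → acc = 0x64
  '3' = 0x33 → acc = 0x57
  '7' = 0x37 → acc = 0x60
Checksum = 0x60.

60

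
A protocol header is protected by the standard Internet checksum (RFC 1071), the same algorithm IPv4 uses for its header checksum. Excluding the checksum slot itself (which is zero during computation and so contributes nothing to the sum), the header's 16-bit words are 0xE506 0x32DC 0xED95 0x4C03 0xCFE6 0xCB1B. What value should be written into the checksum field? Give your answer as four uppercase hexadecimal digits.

One's-complement addition (fold any carry out of bit 15 back into bit 0):
  0xE506 + 0x32DC = 0x117E2 → wrap carry → 0x17E3
  0x17E3 + 0xED95 = 0x10578 → wrap carry → 0x0579
  0x0579 + 0x4C03 = 0x0517C
  0x517C + 0xCFE6 = 0x12162 → wrap carry → 0x2163
  0x2163 + 0xCB1B = 0x0EC7E
One's-complement sum = 0xEC7E.
Checksum = ~0xEC7E & 0xFFFF = 0x1381.

1381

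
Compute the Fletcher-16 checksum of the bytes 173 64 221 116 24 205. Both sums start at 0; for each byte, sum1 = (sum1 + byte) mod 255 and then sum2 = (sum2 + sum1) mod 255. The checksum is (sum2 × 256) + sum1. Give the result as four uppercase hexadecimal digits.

2626

Running sums (mod 255):
  after byte 0 (173): sum1=173, sum2=173
  after byte 1 (64): sum1=237, sum2=155
  after byte 2 (221): sum1=203, sum2=103
  after byte 3 (116): sum1=64, sum2=167
  after byte 4 (24): sum1=88, sum2=0
  after byte 5 (205): sum1=38, sum2=38
Checksum = sum2·256 + sum1 = 38·256 + 38 = 9766 = 0x2626.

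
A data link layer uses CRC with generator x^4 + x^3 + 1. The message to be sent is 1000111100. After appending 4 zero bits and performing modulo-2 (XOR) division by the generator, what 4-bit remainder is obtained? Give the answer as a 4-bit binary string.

0101

Append 4 zeros: 10001111000000. Divide by 11001 (XOR where the leading bit is 1):
  pos 0: 10001 XOR 11001 = 01000
  pos 1: 10001 XOR 11001 = 01000
  pos 2: 10001 XOR 11001 = 01000
  pos 3: 10001 XOR 11001 = 01000
  pos 4: 10000 XOR 11001 = 01001
  pos 5: 10010 XOR 11001 = 01011
  pos 6: 10110 XOR 11001 = 01111
  pos 7: 11110 XOR 11001 = 00111
  pos 9: 11100 XOR 11001 = 00101
Remainder (last 4 bits) = 0101. This is the CRC / FCS.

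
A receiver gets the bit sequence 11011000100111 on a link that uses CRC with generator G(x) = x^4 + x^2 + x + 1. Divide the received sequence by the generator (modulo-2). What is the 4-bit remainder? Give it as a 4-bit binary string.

0000

Modulo-2 division of 11011000100111 by 10111:
  pos 0: 11011 XOR 10111 = 01100
  pos 1: 11000 XOR 10111 = 01111
  pos 2: 11110 XOR 10111 = 01001
  pos 3: 10010 XOR 10111 = 00101
  pos 5: 10110 XOR 10111 = 00001
  pos 9: 10111 XOR 10111 = 00000
Remainder = 0000 (zero — the frame passes the CRC check).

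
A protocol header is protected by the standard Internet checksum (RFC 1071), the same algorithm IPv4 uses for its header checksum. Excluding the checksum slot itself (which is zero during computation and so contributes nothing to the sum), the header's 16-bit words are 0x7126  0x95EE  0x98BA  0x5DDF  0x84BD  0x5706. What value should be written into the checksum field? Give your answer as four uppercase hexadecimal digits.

268D

One's-complement addition (fold any carry out of bit 15 back into bit 0):
  0x7126 + 0x95EE = 0x10714 → wrap carry → 0x0715
  0x0715 + 0x98BA = 0x09FCF
  0x9FCF + 0x5DDF = 0x0FDAE
  0xFDAE + 0x84BD = 0x1826B → wrap carry → 0x826C
  0x826C + 0x5706 = 0x0D972
One's-complement sum = 0xD972.
Checksum = ~0xD972 & 0xFFFF = 0x268D.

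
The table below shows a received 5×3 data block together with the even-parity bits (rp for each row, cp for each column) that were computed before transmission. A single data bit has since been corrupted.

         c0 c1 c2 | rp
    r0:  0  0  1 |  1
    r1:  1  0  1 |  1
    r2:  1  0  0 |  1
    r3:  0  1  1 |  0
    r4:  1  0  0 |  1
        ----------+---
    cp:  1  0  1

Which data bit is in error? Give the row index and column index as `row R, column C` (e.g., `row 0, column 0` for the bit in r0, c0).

row 1, column 1

Recompute each row's even parity and compare to rp:
  r0: data parity 1, sent rp 1 → ok
  r1: data parity 0, sent rp 1 → mismatch
  r2: data parity 1, sent rp 1 → ok
  r3: data parity 0, sent rp 0 → ok
  r4: data parity 1, sent rp 1 → ok
Recompute each column's even parity and compare to cp:
  c0: data parity 1, sent cp 1 → ok
  c1: data parity 1, sent cp 0 → mismatch
  c2: data parity 1, sent cp 1 → ok
Exactly one row (r1) and one column (c1) fail → the flipped bit is at their intersection.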